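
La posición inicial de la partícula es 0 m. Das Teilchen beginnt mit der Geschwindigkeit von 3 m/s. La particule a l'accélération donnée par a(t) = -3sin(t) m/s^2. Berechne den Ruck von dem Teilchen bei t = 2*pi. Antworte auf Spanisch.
Debemos derivar nuestra ecuación de la aceleración a(t) = -3·sin(t) 1 vez. Tomando d/dt de a(t), encontramos j(t) = -3·cos(t). De la ecuación de la sacudida j(t) = -3·cos(t), sustituimos t = 2*pi para obtener j = -3.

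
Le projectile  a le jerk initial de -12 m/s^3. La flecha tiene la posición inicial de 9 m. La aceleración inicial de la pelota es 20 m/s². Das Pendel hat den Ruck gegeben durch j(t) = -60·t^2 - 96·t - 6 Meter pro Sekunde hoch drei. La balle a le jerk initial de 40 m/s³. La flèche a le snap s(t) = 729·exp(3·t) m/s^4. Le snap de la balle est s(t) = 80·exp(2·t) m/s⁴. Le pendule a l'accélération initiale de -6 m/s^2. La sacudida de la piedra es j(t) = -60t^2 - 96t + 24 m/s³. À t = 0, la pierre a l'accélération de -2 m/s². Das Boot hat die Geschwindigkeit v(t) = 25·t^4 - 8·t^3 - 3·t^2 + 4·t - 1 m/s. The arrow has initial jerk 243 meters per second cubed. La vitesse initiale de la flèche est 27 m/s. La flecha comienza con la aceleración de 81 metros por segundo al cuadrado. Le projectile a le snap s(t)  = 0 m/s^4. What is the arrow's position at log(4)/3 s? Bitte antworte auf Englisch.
Starting from snap s(t) = 729·exp(3·t), we take 4 antiderivatives. The integral of snap, with j(0) = 243, gives jerk: j(t) = 243·exp(3·t). The integral of jerk is acceleration. Using a(0) = 81, we get a(t) = 81·exp(3·t). Finding the integral of a(t) and using v(0) = 27: v(t) = 27·exp(3·t). Finding the integral of v(t) and using x(0) = 9: x(t) = 9·exp(3·t). We have position x(t) = 9·exp(3·t). Substituting t = log(4)/3: x(log(4)/3) = 36.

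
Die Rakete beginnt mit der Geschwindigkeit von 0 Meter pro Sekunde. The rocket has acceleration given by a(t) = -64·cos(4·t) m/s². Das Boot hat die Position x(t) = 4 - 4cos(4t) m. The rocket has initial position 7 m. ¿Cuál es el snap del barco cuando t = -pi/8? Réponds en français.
Pour résoudre ceci, nous devons prendre 4 dérivées de notre équation de la position x(t) = 4 - 4·cos(4·t). En prenant d/dt de x(t), nous trouvons v(t) = 16·sin(4·t). En dérivant la vitesse, nous obtenons l'accélération: a(t) = 64·cos(4·t). En dérivant l'accélération, nous obtenons le jerk: j(t) = -256·sin(4·t). En prenant d/dt de j(t), nous trouvons s(t) = -1024·cos(4·t). En utilisant s(t) = -1024·cos(4·t) et en substituant t = -pi/8, nous trouvons s = 0.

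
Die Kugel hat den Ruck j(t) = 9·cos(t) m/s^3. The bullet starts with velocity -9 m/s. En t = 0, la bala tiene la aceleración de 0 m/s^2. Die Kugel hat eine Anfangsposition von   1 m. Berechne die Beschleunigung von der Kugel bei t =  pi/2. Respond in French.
Nous devons trouver la primitive de notre équation du jerk j(t) = 9·cos(t) 1 fois. L'intégrale du jerk, avec a(0) = 0, donne l'accélération: a(t) = 9·sin(t). De l'équation de l'accélération a(t) = 9·sin(t), nous substituons t = pi/2 pour obtenir a = 9.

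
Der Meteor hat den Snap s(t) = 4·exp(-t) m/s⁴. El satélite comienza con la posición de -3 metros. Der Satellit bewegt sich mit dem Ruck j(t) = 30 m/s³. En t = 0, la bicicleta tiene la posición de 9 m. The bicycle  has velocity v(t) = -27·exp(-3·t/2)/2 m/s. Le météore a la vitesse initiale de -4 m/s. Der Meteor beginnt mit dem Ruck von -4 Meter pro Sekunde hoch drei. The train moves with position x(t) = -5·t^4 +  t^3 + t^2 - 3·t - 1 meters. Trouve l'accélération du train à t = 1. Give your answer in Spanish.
Para resolver esto, necesitamos tomar 2 derivadas de nuestra ecuación de la posición x(t) = -5·t^4 + t^3 + t^2 - 3·t - 1. La derivada de la posición da la velocidad: v(t) = -20·t^3 + 3·t^2 + 2·t - 3. Derivando la velocidad, obtenemos la aceleración: a(t) = -60·t^2 + 6·t + 2. De la ecuación de la aceleración a(t) = -60·t^2 + 6·t + 2, sustituimos t = 1 para obtener a = -52.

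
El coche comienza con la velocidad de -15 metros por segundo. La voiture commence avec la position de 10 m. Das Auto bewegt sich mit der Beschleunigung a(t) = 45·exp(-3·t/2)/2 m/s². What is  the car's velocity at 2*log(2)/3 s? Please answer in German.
Um dies zu lösen, müssen wir 1 Integral unserer Gleichung für die Beschleunigung a(t) = 45·exp(-3·t/2)/2 finden. Die Stammfunktion von der Beschleunigung, mit v(0) = -15, ergibt die Geschwindigkeit: v(t) = -15·exp(-3·t/2). Mit v(t) = -15·exp(-3·t/2) und Einsetzen von t = 2*log(2)/3, finden wir v = -15/2.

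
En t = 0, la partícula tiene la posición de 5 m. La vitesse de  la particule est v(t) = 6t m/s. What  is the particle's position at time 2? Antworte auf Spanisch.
Debemos encontrar la integral de nuestra ecuación de la velocidad v(t) = 6·t 1 vez. La antiderivada de la velocidad es la posición. Usando x(0) = 5, obtenemos x(t) = 3·t^2 + 5. Tenemos la posición x(t) = 3·t^2 + 5. Sustituyendo t = 2: x(2) = 17.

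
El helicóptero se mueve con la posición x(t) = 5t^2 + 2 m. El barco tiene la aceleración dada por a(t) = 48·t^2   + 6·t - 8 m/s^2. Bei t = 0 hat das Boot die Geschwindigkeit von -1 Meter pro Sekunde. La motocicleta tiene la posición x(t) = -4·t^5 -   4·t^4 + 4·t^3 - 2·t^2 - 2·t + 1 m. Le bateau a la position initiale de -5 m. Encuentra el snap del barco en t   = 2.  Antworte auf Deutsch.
Ausgehend von der Beschleunigung a(t) = 48·t^2 + 6·t - 8, nehmen wir 2 Ableitungen. Die Ableitung von der Beschleunigung ergibt den Ruck: j(t) = 96·t + 6. Durch Ableiten von dem Ruck erhalten wir den Snap: s(t) = 96. Mit s(t) = 96 und Einsetzen von t = 2, finden wir s = 96.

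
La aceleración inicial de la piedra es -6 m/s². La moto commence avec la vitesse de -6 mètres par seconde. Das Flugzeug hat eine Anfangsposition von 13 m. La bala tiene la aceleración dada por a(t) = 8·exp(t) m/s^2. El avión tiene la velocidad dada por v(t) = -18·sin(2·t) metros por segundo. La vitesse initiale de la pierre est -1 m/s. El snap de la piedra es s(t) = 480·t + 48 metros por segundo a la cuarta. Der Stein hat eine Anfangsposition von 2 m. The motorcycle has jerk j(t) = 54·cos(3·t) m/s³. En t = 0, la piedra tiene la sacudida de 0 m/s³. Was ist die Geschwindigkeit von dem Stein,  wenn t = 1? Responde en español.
Para resolver esto, necesitamos tomar 3 antiderivadas de nuestra ecuación del snap s(t) = 480·t + 48. Tomando ∫s(t)dt y aplicando j(0) = 0, encontramos j(t) = 48·t·(5·t + 1). Tomando ∫j(t)dt y aplicando a(0) = -6, encontramos a(t) = 80·t^3 + 24·t^2 - 6. Tomando ∫a(t)dt y aplicando v(0) = -1, encontramos v(t) = 20·t^4 + 8·t^3 - 6·t - 1. Usando v(t) = 20·t^4 + 8·t^3 - 6·t - 1 y sustituyendo t = 1, encontramos v = 21.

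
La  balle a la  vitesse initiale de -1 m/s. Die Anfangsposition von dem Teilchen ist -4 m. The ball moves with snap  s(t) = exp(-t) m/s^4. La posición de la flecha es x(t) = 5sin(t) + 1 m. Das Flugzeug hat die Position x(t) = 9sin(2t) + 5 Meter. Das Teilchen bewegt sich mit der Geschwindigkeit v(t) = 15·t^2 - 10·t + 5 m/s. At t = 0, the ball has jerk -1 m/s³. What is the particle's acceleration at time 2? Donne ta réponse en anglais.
Starting from velocity v(t) = 15·t^2 - 10·t + 5, we take 1 derivative. The derivative of velocity gives acceleration: a(t) = 30·t - 10. From the given acceleration equation a(t) = 30·t - 10, we substitute t = 2 to get a = 50.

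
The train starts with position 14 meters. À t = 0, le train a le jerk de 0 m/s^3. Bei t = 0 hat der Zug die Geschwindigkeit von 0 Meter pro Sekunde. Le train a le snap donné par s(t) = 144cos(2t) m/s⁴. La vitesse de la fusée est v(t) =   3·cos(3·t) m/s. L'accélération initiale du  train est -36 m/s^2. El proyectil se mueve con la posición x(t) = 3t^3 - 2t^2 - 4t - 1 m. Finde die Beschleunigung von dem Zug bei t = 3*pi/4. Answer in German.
Wir müssen unsere Gleichung für den Snap s(t) = 144·cos(2·t) 2-mal integrieren. Durch Integration von dem Snap und Verwendung der Anfangsbedingung j(0) = 0, erhalten wir j(t) = 72·sin(2·t). Mit ∫j(t)dt und Anwendung von a(0) = -36, finden wir a(t) = -36·cos(2·t). Aus der Gleichung für die Beschleunigung a(t) = -36·cos(2·t), setzen wir t = 3*pi/4 ein und erhalten a = 0.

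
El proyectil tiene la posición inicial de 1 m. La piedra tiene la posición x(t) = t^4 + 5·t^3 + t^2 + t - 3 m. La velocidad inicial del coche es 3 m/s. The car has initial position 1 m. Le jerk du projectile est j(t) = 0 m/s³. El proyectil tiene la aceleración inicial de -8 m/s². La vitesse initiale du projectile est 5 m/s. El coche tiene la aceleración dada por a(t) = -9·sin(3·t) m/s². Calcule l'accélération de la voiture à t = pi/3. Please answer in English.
Using a(t) = -9·sin(3·t) and substituting t = pi/3, we find a = 0.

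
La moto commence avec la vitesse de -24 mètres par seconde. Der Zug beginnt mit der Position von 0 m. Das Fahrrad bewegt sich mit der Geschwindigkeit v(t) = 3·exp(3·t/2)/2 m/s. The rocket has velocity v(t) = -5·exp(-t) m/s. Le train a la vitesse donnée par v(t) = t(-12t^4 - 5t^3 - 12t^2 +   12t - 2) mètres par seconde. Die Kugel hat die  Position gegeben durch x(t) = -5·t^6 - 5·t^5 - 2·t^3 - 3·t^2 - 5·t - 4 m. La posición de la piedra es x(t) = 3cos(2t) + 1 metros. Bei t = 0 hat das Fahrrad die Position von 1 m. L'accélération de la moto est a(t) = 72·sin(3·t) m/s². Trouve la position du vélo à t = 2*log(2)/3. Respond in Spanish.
Necesitamos integrar nuestra ecuación de la velocidad v(t) = 3·exp(3·t/2)/2 1 vez. La integral de la velocidad, con x(0) = 1, da la posición: x(t) = exp(3·t/2). Tenemos la posición x(t) = exp(3·t/2). Sustituyendo t = 2*log(2)/3: x(2*log(2)/3) = 2.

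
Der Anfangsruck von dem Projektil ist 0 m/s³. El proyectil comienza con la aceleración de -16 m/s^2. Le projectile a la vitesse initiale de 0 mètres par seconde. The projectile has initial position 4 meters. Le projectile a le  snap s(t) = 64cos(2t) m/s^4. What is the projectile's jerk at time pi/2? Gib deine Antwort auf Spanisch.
Partiendo del snap s(t) = 64·cos(2·t), tomamos 1 antiderivada. Tomando ∫s(t)dt y aplicando j(0) = 0, encontramos j(t) = 32·sin(2·t). Tenemos la sacudida j(t) = 32·sin(2·t). Sustituyendo t = pi/2: j(pi/2) = 0.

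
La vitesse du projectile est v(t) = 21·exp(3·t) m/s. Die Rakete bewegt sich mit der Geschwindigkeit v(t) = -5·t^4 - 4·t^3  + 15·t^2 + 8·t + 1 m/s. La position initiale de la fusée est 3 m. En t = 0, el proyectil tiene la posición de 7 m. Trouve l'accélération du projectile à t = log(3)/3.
Nous devons dériver notre équation de la vitesse v(t) = 21·exp(3·t) 1 fois. La dérivée de la vitesse donne l'accélération: a(t) = 63·exp(3·t). Nous avons l'accélération a(t) = 63·exp(3·t). En substituant t = log(3)/3: a(log(3)/3) = 189.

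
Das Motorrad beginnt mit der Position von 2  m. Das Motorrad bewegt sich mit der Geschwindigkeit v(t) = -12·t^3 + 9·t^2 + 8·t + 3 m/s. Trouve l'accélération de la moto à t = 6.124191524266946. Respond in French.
Pour résoudre ceci, nous devons prendre 1 dérivée de notre équation de la vitesse v(t) = -12·t^3 + 9·t^2 + 8·t + 3. En dérivant la vitesse, nous obtenons l'accélération: a(t) = -36·t^2 + 18·t + 8. De l'équation de l'accélération a(t) = -36·t^2 + 18·t + 8, nous substituons t = 6.124191524266946 pour obtenir a = -1231.97053829571.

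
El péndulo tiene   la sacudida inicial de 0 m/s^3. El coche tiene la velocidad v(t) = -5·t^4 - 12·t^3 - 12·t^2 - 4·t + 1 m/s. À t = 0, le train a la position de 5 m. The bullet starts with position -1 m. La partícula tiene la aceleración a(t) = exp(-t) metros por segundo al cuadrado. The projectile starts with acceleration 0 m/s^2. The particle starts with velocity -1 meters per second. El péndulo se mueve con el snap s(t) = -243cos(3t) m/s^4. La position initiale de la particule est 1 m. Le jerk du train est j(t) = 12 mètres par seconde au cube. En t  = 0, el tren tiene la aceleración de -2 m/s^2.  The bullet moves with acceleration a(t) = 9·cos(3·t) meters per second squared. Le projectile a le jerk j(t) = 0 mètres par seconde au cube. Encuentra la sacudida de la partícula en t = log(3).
Partiendo de la aceleración a(t) = exp(-t), tomamos 1 derivada. Tomando d/dt de a(t), encontramos j(t) = -exp(-t). Usando j(t) = -exp(-t) y sustituyendo t = log(3), encontramos j = -1/3.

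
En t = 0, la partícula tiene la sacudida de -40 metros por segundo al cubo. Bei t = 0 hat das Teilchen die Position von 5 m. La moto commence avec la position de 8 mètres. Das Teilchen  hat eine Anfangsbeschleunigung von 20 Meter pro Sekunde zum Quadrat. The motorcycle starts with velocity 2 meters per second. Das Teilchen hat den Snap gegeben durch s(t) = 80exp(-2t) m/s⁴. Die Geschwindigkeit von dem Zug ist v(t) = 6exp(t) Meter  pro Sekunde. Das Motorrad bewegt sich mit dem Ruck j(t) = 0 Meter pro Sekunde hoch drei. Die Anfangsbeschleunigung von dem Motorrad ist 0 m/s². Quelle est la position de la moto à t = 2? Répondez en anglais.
We need to integrate our jerk equation j(t) = 0 3 times. The antiderivative of jerk, with a(0) = 0, gives acceleration: a(t) = 0. Finding the integral of a(t) and using v(0) = 2: v(t) = 2. The antiderivative of velocity, with x(0) = 8, gives position: x(t) = 2·t + 8. Using x(t) = 2·t + 8 and substituting t = 2, we find x = 12.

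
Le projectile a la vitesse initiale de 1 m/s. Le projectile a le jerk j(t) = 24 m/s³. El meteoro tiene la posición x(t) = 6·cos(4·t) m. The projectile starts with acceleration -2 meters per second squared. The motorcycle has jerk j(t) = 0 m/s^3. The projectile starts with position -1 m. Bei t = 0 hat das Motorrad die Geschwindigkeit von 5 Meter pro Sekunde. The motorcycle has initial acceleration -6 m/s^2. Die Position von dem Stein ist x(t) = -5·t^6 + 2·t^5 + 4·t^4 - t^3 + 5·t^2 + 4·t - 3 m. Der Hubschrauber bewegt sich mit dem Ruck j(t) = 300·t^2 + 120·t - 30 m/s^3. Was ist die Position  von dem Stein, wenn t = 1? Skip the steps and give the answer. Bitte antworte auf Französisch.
x(1) = 6.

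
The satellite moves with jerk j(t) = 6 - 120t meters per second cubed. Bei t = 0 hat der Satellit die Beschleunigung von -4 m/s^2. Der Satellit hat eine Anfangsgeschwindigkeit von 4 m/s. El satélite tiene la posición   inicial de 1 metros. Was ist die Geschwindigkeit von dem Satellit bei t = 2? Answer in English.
Starting from jerk j(t) = 6 - 120·t, we take 2 integrals. The antiderivative of jerk is acceleration. Using a(0) = -4, we get a(t) = -60·t^2 + 6·t - 4. Taking ∫a(t)dt and applying v(0) = 4, we find v(t) = -20·t^3 + 3·t^2 - 4·t + 4. We have velocity v(t) = -20·t^3 + 3·t^2 - 4·t + 4. Substituting t = 2: v(2) = -152.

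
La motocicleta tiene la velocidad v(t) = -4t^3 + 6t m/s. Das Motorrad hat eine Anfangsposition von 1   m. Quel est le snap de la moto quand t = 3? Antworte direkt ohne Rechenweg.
s(3) = -24.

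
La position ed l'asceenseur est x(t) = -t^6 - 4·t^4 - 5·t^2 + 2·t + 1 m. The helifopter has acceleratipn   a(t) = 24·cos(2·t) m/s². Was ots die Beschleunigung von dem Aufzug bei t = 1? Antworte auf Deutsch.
Um dies zu lösen, müssen wir 2 Ableitungen unserer Gleichung für die Position x(t) = -t^6 - 4·t^4 - 5·t^2 + 2·t + 1 nehmen. Mit d/dt von x(t) finden wir v(t) = -6·t^5 - 16·t^3 - 10·t + 2. Die Ableitung von der Geschwindigkeit ergibt die Beschleunigung: a(t) = -30·t^4 - 48·t^2 - 10. Mit a(t) = -30·t^4 - 48·t^2 - 10 und Einsetzen von t = 1, finden wir a = -88.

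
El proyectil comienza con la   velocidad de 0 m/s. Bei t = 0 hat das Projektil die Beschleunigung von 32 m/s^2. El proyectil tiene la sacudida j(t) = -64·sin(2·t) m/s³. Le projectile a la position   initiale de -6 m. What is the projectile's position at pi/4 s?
We must find the antiderivative of our jerk equation j(t) = -64·sin(2·t) 3 times. The antiderivative of jerk is acceleration. Using a(0) = 32, we get a(t) = 32·cos(2·t). The antiderivative of acceleration is velocity. Using v(0) = 0, we get v(t) = 16·sin(2·t). The integral of velocity, with x(0) = -6, gives position: x(t) = 2 - 8·cos(2·t). Using x(t) = 2 - 8·cos(2·t) and substituting t = pi/4, we find x = 2.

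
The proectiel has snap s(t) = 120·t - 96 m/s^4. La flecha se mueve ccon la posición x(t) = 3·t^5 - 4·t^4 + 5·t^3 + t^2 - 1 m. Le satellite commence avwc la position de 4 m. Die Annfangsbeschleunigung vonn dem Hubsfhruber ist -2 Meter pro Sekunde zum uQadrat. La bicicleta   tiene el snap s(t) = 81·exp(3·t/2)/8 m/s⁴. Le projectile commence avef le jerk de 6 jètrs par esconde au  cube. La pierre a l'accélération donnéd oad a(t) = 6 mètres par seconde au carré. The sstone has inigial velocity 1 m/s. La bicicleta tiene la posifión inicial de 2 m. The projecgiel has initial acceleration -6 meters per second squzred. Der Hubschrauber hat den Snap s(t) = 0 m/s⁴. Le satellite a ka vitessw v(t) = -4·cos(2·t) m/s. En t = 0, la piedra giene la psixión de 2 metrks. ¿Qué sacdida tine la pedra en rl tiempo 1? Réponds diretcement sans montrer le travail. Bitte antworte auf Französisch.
j(1) = 0.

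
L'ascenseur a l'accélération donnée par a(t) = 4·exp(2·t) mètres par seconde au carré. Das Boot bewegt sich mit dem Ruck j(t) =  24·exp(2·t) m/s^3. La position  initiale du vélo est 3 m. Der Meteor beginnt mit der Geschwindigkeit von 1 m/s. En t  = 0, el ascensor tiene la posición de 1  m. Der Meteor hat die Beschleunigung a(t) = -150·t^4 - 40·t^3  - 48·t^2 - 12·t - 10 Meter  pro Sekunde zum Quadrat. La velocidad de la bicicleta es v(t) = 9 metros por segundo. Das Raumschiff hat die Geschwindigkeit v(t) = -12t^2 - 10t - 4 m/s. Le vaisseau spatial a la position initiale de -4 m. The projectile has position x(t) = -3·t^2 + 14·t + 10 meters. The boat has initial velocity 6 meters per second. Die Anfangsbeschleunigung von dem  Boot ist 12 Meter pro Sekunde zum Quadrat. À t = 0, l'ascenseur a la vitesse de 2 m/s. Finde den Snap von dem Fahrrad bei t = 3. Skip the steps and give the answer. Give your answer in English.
The snap at t = 3 is s = 0.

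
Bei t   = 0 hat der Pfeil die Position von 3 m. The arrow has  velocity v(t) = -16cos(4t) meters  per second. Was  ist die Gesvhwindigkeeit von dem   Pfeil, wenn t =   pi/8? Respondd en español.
De la ecuación de la velocidad v(t) = -16·cos(4·t), sustituimos t = pi/8 para obtener v = 0.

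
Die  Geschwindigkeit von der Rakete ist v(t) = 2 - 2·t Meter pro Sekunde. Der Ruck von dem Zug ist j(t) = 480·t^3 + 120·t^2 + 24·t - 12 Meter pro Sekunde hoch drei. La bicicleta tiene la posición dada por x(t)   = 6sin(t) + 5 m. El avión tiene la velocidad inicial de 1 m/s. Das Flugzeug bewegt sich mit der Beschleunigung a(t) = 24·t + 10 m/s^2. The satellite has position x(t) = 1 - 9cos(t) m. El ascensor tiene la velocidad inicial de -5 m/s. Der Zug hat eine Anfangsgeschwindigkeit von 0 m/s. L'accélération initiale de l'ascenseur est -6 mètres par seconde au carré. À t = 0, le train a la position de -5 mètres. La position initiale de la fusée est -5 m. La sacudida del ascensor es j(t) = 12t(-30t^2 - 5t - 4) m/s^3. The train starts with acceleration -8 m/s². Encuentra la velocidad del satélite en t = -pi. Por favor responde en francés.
Nous devons dériver notre équation de la position x(t) = 1 - 9·cos(t) 1 fois. La dérivée de la position donne la vitesse: v(t) = 9·sin(t). Nous avons la vitesse v(t) = 9·sin(t). En substituant t = -pi: v(-pi) = 0.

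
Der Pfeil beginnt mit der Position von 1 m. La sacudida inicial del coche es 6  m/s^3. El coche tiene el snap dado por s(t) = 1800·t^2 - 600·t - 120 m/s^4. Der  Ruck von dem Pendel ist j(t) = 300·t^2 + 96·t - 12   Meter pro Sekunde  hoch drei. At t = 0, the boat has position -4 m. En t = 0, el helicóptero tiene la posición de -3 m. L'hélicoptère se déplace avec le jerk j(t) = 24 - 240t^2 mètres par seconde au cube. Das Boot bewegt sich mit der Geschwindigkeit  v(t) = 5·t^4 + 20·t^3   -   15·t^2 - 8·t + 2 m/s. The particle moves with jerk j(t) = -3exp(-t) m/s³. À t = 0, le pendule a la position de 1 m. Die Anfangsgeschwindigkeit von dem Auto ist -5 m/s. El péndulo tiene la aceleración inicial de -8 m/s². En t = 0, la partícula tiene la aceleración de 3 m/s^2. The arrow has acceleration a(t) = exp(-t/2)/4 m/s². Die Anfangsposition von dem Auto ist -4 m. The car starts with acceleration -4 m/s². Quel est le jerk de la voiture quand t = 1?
Nous devons intégrer notre équation du snap s(t) = 1800·t^2 - 600·t - 120 1 fois. En intégrant le snap et en utilisant la condition initiale j(0) = 6, nous obtenons j(t) = 600·t^3 - 300·t^2 - 120·t + 6. En utilisant j(t) = 600·t^3 - 300·t^2 - 120·t + 6 et en substituant t = 1, nous trouvons j = 186.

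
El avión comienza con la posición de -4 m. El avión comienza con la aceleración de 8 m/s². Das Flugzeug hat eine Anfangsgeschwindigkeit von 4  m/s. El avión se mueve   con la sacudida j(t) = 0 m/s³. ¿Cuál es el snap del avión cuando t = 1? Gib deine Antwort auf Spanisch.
Para resolver esto, necesitamos tomar 1 derivada de nuestra ecuación de la sacudida j(t) = 0. La derivada de la sacudida da el snap: s(t) = 0. Usando s(t) = 0 y sustituyendo t = 1, encontramos s = 0.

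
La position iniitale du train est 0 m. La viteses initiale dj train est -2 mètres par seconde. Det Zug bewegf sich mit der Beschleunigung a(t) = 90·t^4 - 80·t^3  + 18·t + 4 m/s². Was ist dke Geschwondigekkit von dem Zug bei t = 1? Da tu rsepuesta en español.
Debemos encontrar la antiderivada de nuestra ecuación de la aceleración a(t) = 90·t^4 - 80·t^3 + 18·t + 4 1 vez. La integral de la aceleración, con v(0) = -2, da la velocidad: v(t) = 18·t^5 - 20·t^4 + 9·t^2 + 4·t - 2. Tenemos la velocidad v(t) = 18·t^5 - 20·t^4 + 9·t^2 + 4·t - 2. Sustituyendo t = 1: v(1) = 9.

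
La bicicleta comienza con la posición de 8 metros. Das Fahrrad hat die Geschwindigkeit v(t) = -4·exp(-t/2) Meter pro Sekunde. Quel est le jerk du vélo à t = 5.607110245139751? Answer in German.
Wir müssen unsere Gleichung für die Geschwindigkeit v(t) = -4·exp(-t/2) 2-mal ableiten. Die Ableitung von der Geschwindigkeit ergibt die Beschleunigung: a(t) = 2·exp(-t/2). Durch Ableiten von der Beschleunigung erhalten wir den Ruck: j(t) = -exp(-t/2). Mit j(t) = -exp(-t/2) und Einsetzen von t = 5.607110245139751, finden wir j = -0.0605942592301568.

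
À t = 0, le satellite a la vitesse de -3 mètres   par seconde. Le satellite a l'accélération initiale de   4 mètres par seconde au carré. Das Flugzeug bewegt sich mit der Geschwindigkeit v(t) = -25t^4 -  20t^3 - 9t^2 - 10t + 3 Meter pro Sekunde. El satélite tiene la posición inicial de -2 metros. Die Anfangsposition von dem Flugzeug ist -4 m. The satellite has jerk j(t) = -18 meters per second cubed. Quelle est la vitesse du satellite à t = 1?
Pour résoudre ceci, nous devons prendre 2 intégrales de notre équation du jerk j(t) = -18. La primitive du jerk est l'accélération. En utilisant a(0) = 4, nous obtenons a(t) = 4 - 18·t. L'intégrale de l'accélération, avec v(0) = -3, donne la vitesse: v(t) = -9·t^2 + 4·t - 3. En utilisant v(t) = -9·t^2 + 4·t - 3 et en substituant t = 1, nous trouvons v = -8.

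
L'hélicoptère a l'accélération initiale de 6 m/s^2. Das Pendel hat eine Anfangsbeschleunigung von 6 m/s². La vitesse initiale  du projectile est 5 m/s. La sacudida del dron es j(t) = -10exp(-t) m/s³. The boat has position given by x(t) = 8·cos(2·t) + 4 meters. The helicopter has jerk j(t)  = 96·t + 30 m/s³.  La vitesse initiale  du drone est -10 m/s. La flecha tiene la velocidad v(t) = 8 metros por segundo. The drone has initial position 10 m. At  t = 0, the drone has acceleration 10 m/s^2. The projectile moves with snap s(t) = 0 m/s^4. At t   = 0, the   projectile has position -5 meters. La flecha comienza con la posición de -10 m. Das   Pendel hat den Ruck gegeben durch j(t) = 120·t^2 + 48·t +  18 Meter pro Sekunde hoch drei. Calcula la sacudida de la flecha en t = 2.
Debemos derivar nuestra ecuación de la velocidad v(t) = 8 2 veces. Derivando la velocidad, obtenemos la aceleración: a(t) = 0. La derivada de la aceleración da la sacudida: j(t) = 0. De la ecuación de la sacudida j(t) = 0, sustituimos t = 2 para obtener j = 0.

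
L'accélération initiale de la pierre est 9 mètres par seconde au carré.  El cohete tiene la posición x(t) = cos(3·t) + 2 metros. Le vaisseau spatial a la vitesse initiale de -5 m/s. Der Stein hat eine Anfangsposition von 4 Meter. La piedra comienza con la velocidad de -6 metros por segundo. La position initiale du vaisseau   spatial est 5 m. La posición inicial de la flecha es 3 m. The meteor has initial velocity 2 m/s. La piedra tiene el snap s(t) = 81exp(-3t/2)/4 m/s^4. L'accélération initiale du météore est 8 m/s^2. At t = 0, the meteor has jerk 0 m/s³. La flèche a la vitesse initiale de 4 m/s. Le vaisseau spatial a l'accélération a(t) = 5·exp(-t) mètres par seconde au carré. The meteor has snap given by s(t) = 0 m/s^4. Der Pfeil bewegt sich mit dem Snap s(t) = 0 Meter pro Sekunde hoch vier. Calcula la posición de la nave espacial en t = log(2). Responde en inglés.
We must find the antiderivative of our acceleration equation a(t) = 5·exp(-t) 2 times. Finding the integral of a(t) and using v(0) = -5: v(t) = -5·exp(-t). Integrating velocity and using the initial condition x(0) = 5, we get x(t) = 5·exp(-t). From the given position equation x(t) = 5·exp(-t), we substitute t = log(2) to get x = 5/2.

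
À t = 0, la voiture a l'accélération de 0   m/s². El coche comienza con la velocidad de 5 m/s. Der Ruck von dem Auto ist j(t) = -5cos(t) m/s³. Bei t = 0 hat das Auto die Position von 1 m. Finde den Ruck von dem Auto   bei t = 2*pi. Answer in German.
Wir haben den Ruck j(t) = -5·cos(t). Durch Einsetzen von t = 2*pi: j(2*pi) = -5.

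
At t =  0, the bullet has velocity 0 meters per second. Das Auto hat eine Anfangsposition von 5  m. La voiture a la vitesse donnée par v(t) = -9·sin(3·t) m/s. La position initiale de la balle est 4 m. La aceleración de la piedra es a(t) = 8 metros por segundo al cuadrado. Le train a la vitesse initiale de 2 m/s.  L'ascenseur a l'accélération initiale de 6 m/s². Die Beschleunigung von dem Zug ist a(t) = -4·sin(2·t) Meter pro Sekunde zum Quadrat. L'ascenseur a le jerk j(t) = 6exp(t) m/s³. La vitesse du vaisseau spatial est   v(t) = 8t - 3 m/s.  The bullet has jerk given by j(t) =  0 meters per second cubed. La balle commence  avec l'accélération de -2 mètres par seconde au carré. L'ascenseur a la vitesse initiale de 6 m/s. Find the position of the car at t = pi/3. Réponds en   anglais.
We must find the integral of our velocity equation v(t) = -9·sin(3·t) 1 time. The antiderivative of velocity, with x(0) = 5, gives position: x(t) = 3·cos(3·t) + 2. From the given position equation x(t) = 3·cos(3·t) + 2, we substitute t = pi/3 to get x = -1.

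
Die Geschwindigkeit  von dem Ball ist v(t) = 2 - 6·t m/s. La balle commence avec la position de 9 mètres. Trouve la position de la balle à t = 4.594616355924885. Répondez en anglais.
To solve this, we need to take 1 antiderivative of our velocity equation v(t) = 2 - 6·t. Integrating velocity and using the initial condition x(0) = 9, we get x(t) = -3·t^2 + 2·t + 9. We have position x(t) = -3·t^2 + 2·t + 9. Substituting t = 4.594616355924885: x(4.594616355924885) = -45.1422656625477.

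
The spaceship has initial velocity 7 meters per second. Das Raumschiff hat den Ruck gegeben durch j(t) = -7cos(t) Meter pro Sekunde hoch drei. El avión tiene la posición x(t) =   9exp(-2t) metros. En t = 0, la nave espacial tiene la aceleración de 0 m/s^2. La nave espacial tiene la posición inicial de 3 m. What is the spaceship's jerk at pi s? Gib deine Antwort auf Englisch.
From the given jerk equation j(t) = -7·cos(t), we substitute t = pi to get j = 7.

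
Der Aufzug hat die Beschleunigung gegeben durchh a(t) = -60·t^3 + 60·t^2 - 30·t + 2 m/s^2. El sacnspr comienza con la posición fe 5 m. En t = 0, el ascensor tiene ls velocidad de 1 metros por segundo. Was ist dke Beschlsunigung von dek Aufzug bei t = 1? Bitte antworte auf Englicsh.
We have acceleration a(t) = -60·t^3 + 60·t^2 - 30·t + 2. Substituting t = 1: a(1) = -28.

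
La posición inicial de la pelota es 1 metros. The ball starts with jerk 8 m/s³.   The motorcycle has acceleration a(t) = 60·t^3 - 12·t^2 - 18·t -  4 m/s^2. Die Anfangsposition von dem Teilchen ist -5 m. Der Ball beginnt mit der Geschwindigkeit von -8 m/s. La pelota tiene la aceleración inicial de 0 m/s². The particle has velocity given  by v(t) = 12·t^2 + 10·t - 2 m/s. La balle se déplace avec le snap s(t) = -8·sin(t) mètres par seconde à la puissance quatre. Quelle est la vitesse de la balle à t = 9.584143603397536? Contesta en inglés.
We must find the integral of our snap equation s(t) = -8·sin(t) 3 times. Finding the antiderivative of s(t) and using j(0) = 8: j(t) = 8·cos(t). Finding the integral of j(t) and using a(0) = 0: a(t) = 8·sin(t). Finding the integral of a(t) and using v(0) = -8: v(t) = -8·cos(t). From the given velocity equation v(t) = -8·cos(t), we substitute t = 9.584143603397536 to get v = 7.89862519530386.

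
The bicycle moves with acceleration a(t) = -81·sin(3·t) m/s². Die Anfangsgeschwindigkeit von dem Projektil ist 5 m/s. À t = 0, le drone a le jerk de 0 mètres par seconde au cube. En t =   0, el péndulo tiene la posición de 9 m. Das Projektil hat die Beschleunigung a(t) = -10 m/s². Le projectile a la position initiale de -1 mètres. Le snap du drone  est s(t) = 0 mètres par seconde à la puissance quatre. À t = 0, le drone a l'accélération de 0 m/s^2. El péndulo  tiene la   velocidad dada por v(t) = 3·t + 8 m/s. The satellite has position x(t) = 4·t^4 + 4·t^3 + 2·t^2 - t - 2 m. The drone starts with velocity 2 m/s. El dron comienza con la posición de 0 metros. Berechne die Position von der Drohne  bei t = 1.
Wir müssen das Integral unserer Gleichung für den Snap s(t) = 0 4-mal finden. Die Stammfunktion von dem Snap, mit j(0) = 0, ergibt den Ruck: j(t) = 0. Mit ∫j(t)dt und Anwendung von a(0) = 0, finden wir a(t) = 0. Durch Integration von der Beschleunigung und Verwendung der Anfangsbedingung v(0) = 2, erhalten wir v(t) = 2. Das Integral von der Geschwindigkeit ist die Position. Mit x(0) = 0 erhalten wir x(t) = 2·t. Mit x(t) = 2·t und Einsetzen von t = 1, finden wir x = 2.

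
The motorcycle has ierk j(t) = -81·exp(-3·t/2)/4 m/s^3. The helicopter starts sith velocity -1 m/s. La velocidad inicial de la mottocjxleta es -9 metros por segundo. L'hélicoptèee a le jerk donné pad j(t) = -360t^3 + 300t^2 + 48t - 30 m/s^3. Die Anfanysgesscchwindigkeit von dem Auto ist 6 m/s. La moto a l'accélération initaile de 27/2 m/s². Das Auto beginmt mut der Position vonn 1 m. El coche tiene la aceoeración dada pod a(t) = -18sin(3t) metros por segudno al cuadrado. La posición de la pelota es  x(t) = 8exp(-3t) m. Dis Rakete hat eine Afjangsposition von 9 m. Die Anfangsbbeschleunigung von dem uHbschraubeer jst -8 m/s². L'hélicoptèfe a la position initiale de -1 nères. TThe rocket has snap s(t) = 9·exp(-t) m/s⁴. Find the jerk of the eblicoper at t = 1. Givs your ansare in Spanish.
De la ecuación de la sacudida j(t) = -360·t^3 + 300·t^2 + 48·t - 30, sustituimos t = 1 para obtener j = -42.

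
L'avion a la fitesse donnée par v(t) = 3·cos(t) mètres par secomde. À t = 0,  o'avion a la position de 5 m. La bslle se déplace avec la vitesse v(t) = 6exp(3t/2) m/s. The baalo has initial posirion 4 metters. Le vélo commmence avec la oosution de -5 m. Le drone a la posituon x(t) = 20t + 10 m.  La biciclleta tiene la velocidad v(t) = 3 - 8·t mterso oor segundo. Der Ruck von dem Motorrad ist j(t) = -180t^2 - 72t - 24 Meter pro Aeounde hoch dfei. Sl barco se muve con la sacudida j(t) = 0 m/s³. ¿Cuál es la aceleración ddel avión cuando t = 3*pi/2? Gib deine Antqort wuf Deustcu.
Um dies zu lösen, müssen wir 1 Ableitung unserer Gleichung für die Geschwindigkeit v(t) = 3·cos(t) nehmen. Mit d/dt von v(t) finden wir a(t) = -3·sin(t). Aus der Gleichung für die Beschleunigung a(t) = -3·sin(t), setzen wir t = 3*pi/2 ein und erhalten a = 3.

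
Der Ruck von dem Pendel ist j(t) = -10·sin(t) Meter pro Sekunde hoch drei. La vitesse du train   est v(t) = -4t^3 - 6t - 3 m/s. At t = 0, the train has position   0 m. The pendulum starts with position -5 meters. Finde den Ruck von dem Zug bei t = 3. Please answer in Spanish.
Partiendo de la velocidad v(t) = -4·t^3 - 6·t - 3, tomamos 2 derivadas. Derivando la velocidad, obtenemos la aceleración: a(t) = -12·t^2 - 6. Derivando la aceleración, obtenemos la sacudida: j(t) = -24·t. Tenemos la sacudida j(t) = -24·t. Sustituyendo t = 3: j(3) = -72.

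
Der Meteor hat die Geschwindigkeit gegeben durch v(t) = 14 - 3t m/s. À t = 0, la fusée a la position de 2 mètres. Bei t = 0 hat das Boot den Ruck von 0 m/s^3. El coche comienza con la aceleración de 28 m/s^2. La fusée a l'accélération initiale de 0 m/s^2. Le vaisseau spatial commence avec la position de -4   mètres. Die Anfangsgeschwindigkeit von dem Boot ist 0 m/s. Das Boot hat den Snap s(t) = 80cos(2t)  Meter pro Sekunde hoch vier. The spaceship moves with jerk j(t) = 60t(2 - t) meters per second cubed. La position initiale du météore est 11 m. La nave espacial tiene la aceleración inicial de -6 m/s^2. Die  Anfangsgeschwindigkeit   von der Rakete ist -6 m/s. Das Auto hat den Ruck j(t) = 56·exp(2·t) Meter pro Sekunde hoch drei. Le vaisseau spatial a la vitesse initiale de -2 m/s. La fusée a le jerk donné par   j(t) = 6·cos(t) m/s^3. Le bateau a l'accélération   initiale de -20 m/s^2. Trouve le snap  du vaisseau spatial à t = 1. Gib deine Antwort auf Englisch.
We must differentiate our jerk equation j(t) = 60·t·(2 - t) 1 time. The derivative of jerk gives snap: s(t) = 120 - 120·t. We have snap s(t) = 120 - 120·t. Substituting t = 1: s(1) = 0.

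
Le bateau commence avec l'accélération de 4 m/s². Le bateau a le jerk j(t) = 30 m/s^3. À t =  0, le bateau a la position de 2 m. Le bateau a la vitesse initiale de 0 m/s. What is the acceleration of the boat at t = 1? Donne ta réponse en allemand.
Um dies zu lösen, müssen wir 1 Stammfunktion unserer Gleichung für den Ruck j(t) = 30 finden. Durch Integration von dem Ruck und Verwendung der Anfangsbedingung a(0) = 4, erhalten wir a(t) = 30·t + 4. Mit a(t) = 30·t + 4 und Einsetzen von t = 1, finden wir a = 34.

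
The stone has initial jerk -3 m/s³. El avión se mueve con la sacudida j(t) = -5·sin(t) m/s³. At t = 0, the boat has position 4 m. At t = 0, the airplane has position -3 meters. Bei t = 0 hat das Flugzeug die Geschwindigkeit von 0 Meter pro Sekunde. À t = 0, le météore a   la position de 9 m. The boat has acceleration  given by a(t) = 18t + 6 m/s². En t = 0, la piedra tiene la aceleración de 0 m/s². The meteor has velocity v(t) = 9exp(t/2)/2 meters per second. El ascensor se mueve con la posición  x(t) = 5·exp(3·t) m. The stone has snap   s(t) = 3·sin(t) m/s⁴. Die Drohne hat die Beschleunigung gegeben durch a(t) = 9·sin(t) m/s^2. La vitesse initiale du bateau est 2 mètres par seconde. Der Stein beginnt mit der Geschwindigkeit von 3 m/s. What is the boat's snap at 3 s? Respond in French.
Nous devons dériver notre équation de l'accélération a(t) = 18·t + 6 2 fois. La dérivée de l'accélération donne le jerk: j(t) = 18. En dérivant le jerk, nous obtenons le snap: s(t) = 0. Nous avons le snap s(t) = 0. En substituant t = 3: s(3) = 0.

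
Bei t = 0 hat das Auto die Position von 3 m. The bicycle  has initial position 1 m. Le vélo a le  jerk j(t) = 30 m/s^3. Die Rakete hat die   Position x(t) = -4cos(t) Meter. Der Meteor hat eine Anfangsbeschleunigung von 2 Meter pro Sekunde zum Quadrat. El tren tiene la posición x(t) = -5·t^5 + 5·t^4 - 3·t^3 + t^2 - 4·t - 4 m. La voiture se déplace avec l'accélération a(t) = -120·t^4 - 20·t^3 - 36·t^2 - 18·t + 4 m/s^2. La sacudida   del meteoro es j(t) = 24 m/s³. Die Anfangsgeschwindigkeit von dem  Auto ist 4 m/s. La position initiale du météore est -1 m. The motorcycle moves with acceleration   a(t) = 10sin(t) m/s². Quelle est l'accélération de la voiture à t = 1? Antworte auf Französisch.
En utilisant a(t) = -120·t^4 - 20·t^3 - 36·t^2 - 18·t + 4 et en substituant t = 1, nous trouvons a = -190.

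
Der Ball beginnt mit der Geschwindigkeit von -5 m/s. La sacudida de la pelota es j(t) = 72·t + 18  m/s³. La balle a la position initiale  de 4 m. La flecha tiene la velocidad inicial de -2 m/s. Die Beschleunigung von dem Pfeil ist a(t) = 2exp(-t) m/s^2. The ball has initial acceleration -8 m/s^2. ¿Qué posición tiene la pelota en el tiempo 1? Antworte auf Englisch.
To solve this, we need to take 3 integrals of our jerk equation j(t) = 72·t + 18. Finding the antiderivative of j(t) and using a(0) = -8: a(t) = 36·t^2 + 18·t - 8. Finding the antiderivative of a(t) and using v(0) = -5: v(t) = 12·t^3 + 9·t^2 - 8·t - 5. The integral of velocity is position. Using x(0) = 4, we get x(t) = 3·t^4 + 3·t^3 - 4·t^2 - 5·t + 4. We have position x(t) = 3·t^4 + 3·t^3 - 4·t^2 - 5·t + 4. Substituting t = 1: x(1) = 1.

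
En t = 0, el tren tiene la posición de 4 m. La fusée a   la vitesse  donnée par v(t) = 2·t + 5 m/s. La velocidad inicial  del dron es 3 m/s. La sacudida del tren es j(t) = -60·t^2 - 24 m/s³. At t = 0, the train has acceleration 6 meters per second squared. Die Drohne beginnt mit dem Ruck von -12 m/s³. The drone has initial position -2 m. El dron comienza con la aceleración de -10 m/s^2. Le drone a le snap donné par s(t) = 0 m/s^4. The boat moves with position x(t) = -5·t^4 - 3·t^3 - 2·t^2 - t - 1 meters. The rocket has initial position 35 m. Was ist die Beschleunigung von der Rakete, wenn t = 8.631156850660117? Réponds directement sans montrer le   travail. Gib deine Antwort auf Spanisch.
a(8.631156850660117) = 2.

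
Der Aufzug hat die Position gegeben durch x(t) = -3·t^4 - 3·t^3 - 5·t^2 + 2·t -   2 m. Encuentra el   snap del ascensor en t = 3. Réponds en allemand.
Um dies zu lösen, müssen wir 4 Ableitungen unserer Gleichung für die Position x(t) = -3·t^4 - 3·t^3 - 5·t^2 + 2·t - 2 nehmen. Mit d/dt von x(t) finden wir v(t) = -12·t^3 - 9·t^2 - 10·t + 2. Durch Ableiten von der Geschwindigkeit erhalten wir die Beschleunigung: a(t) = -36·t^2 - 18·t - 10. Durch Ableiten von der Beschleunigung erhalten wir den Ruck: j(t) = -72·t - 18. Die Ableitung von dem Ruck ergibt den Snap: s(t) = -72. Mit s(t) = -72 und Einsetzen von t = 3, finden wir s = -72.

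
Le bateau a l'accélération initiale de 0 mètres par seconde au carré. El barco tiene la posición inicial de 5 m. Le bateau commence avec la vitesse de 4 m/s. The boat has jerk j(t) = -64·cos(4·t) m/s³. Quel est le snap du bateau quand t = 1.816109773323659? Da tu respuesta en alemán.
Ausgehend von dem Ruck j(t) = -64·cos(4·t), nehmen wir 1 Ableitung. Mit d/dt von j(t) finden wir s(t) = 256·sin(4·t). Aus der Gleichung für den Snap s(t) = 256·sin(4·t), setzen wir t = 1.816109773323659 ein und erhalten s = 212.785946798468.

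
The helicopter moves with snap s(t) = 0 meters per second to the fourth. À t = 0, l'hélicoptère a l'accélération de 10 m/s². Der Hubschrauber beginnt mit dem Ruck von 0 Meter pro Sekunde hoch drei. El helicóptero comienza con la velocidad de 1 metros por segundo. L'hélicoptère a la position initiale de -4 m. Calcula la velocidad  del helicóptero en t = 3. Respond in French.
Pour résoudre ceci, nous devons prendre 3 primitives de notre équation du snap s(t) = 0. La primitive du snap, avec j(0) = 0, donne le jerk: j(t) = 0. En prenant ∫j(t)dt et en appliquant a(0) = 10, nous trouvons a(t) = 10. En intégrant l'accélération et en utilisant la condition initiale v(0) = 1, nous obtenons v(t) = 10·t + 1. De l'équation de la vitesse v(t) = 10·t + 1, nous substituons t = 3 pour obtenir v = 31.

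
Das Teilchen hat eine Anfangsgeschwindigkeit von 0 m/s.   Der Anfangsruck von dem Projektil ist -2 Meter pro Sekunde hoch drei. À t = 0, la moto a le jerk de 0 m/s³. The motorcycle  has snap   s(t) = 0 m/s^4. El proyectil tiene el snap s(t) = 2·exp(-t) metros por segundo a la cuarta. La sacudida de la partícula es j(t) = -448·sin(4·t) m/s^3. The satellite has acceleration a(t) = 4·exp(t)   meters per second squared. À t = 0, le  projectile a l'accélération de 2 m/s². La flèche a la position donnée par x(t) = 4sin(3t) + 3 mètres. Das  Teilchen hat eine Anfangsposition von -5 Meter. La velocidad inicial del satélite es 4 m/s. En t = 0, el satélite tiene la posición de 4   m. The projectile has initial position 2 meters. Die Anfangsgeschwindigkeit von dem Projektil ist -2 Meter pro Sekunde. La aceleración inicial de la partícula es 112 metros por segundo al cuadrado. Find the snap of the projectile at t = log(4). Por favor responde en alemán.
Wir haben den Snap s(t) = 2·exp(-t). Durch Einsetzen von t = log(4): s(log(4)) = 1/2.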